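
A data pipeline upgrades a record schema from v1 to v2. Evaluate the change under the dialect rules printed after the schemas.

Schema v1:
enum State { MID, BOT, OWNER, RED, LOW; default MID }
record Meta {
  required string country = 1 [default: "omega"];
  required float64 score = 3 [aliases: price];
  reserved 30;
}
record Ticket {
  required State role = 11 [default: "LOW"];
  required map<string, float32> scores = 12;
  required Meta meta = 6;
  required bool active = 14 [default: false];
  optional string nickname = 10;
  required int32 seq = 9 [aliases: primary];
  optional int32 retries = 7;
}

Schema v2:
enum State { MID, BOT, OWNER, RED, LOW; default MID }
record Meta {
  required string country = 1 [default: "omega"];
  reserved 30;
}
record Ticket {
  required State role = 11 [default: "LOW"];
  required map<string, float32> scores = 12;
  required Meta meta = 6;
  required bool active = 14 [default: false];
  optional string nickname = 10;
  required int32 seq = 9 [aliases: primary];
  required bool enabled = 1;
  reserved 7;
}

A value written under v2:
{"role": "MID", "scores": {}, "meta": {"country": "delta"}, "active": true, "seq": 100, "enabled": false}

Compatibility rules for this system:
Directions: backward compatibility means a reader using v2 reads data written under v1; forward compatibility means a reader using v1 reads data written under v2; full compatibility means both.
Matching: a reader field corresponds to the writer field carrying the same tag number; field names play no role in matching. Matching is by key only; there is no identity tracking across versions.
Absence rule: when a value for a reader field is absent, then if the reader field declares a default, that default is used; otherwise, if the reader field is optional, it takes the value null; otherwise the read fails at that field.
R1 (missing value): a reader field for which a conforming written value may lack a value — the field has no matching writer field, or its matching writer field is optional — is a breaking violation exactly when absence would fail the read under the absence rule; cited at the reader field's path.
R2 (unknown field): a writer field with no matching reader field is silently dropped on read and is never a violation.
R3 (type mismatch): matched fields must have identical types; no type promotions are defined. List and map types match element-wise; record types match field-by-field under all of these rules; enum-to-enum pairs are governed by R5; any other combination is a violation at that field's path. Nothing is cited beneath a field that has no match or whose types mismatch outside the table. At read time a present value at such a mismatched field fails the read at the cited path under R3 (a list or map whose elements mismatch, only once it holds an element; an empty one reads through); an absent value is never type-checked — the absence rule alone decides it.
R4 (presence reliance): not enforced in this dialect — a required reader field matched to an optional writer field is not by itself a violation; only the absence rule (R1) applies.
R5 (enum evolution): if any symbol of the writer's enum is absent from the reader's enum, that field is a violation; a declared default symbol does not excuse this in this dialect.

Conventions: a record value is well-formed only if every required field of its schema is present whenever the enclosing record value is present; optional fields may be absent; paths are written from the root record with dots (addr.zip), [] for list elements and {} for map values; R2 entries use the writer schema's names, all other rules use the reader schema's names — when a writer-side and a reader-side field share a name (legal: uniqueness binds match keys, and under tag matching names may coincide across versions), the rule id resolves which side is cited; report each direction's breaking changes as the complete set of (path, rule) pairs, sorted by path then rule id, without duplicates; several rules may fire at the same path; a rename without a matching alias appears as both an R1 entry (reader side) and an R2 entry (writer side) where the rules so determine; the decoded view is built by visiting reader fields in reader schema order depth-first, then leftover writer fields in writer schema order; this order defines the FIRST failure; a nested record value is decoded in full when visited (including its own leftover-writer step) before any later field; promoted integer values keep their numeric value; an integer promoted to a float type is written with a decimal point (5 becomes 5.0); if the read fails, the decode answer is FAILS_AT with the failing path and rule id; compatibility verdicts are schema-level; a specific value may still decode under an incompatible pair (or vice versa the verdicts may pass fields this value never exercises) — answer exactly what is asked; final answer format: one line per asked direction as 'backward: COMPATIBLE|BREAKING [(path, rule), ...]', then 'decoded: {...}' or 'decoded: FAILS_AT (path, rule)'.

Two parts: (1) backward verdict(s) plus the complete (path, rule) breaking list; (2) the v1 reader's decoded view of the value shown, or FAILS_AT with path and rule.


the writer's type comes first in each Ticket pair
checking backward for Ticket: reader v2 against writer v1:
  writer required, State -> State: reader role maps from writer role
  writer required, map<string, float32> -> map<string, float32>: reader scores maps from writer scores
  writer required, Meta -> Meta: reader meta maps from writer meta
  writer required, bool -> bool: reader active maps from writer active
  writer optional, string -> string: reader nickname maps from writer nickname
  writer required, int32 -> int32: reader seq maps from writer seq
  enabled: no writer match
  leftover writer field: retries
  writer required, string -> string: reader meta.country maps from writer meta.country
  leftover writer field: meta.score
  violation R1 at enabled
  => backward: BREAKING (1)
decode walk for Ticket under reader schema v1:
  role := "MID"
  scores := {}
  meta.country := "delta"
  read fails at meta.score under R1 (no fill)
  => FAILS_AT (meta.score, R1)
checking off the Ticket differences that do not matter here:
  removed field retries from record Ticket (its key 7 joins the reserved list) -> triggers nothing under Ticket's printed rules — same verdict

backward: BREAKING [(enabled, R1)]; decoded: FAILS_AT (meta.score, R1)


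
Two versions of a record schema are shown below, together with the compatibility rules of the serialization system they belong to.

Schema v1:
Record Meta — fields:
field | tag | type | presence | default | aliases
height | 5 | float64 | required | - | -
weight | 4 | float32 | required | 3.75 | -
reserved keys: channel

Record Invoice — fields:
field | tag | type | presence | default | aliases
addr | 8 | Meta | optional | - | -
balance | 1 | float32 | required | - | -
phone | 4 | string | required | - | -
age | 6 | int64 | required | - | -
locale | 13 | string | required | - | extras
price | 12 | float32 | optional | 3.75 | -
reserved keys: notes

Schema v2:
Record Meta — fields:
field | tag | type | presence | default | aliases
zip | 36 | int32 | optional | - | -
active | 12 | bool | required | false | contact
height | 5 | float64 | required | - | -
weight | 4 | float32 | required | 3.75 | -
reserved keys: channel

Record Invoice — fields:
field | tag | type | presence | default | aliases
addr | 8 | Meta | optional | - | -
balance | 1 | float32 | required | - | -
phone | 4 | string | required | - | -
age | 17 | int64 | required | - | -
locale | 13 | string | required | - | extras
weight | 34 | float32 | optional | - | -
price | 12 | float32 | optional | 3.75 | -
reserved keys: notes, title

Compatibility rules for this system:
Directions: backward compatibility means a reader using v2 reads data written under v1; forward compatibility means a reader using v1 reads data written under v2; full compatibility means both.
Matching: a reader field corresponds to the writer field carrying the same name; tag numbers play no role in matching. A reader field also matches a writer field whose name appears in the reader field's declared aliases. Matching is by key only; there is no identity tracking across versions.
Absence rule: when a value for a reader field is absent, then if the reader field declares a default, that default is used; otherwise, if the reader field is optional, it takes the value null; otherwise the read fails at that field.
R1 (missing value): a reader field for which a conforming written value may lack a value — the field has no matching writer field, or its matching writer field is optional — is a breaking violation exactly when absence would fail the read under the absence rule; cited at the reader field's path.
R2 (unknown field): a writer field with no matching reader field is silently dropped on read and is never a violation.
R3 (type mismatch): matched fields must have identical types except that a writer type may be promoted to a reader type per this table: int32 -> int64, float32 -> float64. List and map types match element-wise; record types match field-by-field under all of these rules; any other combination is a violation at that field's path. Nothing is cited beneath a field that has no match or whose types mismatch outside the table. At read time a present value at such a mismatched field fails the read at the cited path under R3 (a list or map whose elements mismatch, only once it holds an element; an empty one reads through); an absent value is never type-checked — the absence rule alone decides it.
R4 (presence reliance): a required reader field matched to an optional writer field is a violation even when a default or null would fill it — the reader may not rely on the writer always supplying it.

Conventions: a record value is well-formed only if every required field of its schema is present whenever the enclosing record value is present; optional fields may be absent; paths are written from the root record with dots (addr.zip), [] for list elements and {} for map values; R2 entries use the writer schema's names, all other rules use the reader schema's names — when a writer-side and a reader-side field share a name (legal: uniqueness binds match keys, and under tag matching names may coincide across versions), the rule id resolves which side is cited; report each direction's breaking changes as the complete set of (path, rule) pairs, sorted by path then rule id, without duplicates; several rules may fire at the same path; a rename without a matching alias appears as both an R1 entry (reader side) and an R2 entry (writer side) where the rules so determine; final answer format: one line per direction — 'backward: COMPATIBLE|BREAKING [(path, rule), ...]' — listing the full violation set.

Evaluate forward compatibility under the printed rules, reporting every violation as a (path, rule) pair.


arrows below run writer -> reader for Invoice
forward on Invoice — v1 reading data written by v2:
  addr <- addr (Meta -> Meta, writer optional)
  balance <- balance (float32 -> float32, writer required)
  phone <- phone (string -> string, writer required)
  age <- age (int64 -> int64, writer required)
  locale <- locale (string -> string, writer required)
  price <- price (float32 -> float32, writer optional)
  writer weight: unknown to reader
  addr.height <- addr.height (float64 -> float64, writer required)
  addr.weight <- addr.weight (float32 -> float32, writer required)
  writer addr.zip: unknown to reader
  writer addr.active: unknown to reader
  => forward verdict for Invoice: COMPATIBLE, no violations
diffs on Invoice not affecting the asked answer:
  field age in record Invoice: tag 6 changed to 17 -> no rule fires on it in Invoice's dialect; the asked verdict holds
  added field zip to record Meta: optional int32, tag 36 (in v2 it sits immediately before height) -> no rule fires on it in Invoice's dialect; the asked verdict holds
  added field active to record Meta: required bool, tag 12, default false (in v2 it sits immediately before height) -> no rule fires on it in Invoice's dialect; the asked verdict holds
  added field weight to record Invoice: optional float32, tag 34 (in v2 it sits immediately before price) -> no rule fires on it in Invoice's dialect; the asked verdict holds

forward: COMPATIBLE []


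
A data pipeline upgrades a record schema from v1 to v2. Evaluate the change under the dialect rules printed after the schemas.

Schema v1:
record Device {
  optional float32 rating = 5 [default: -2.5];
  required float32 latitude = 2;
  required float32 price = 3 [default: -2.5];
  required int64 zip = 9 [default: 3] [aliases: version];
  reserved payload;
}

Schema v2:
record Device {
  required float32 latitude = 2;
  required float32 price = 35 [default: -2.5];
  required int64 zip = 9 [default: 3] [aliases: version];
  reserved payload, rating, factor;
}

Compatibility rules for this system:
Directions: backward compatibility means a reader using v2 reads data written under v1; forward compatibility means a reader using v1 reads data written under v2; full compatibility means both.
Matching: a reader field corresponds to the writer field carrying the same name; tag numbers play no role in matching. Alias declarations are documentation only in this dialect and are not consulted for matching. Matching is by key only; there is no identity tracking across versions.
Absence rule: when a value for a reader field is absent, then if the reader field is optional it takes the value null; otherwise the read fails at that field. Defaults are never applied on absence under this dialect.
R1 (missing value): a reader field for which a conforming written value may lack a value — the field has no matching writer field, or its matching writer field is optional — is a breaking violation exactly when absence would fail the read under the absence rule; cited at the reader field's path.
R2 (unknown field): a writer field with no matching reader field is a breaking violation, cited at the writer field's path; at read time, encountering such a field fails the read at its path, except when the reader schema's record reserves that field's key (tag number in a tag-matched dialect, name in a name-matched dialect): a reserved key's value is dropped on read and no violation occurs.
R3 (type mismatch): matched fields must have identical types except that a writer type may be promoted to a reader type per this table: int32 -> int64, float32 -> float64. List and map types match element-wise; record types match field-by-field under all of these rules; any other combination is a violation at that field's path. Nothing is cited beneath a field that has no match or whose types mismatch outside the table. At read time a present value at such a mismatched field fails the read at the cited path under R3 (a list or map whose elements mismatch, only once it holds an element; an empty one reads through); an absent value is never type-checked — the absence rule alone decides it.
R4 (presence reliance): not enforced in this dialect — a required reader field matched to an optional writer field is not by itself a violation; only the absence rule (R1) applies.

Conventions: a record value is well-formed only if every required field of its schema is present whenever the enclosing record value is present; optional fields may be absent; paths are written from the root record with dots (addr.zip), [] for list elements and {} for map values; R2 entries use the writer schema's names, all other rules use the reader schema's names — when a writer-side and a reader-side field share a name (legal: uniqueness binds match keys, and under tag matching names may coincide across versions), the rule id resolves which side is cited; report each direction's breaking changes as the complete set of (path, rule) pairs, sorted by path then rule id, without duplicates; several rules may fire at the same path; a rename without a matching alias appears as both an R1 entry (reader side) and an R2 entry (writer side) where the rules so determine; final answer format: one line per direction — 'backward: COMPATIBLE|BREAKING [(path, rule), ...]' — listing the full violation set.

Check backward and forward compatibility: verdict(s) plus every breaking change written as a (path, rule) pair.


each type pair in Device: writer, then reader
backward for Device (reader v2, writer v1):
  latitude <- latitude (float32 -> float32, writer required)
  price <- price (float32 -> float32, writer required)
  zip <- zip (int64 -> int64, writer required)
  rating (writer side), unknown to reader
  => backward: COMPATIBLE
forward for Device (reader v1, writer v2):
  rating: no writer match
  latitude <- latitude (float32 -> float32, writer required)
  price <- price (float32 -> float32, writer required)
  zip <- zip (int64 -> int64, writer required)
  => forward: COMPATIBLE

backward: COMPATIBLE []; forward: COMPATIBLE []


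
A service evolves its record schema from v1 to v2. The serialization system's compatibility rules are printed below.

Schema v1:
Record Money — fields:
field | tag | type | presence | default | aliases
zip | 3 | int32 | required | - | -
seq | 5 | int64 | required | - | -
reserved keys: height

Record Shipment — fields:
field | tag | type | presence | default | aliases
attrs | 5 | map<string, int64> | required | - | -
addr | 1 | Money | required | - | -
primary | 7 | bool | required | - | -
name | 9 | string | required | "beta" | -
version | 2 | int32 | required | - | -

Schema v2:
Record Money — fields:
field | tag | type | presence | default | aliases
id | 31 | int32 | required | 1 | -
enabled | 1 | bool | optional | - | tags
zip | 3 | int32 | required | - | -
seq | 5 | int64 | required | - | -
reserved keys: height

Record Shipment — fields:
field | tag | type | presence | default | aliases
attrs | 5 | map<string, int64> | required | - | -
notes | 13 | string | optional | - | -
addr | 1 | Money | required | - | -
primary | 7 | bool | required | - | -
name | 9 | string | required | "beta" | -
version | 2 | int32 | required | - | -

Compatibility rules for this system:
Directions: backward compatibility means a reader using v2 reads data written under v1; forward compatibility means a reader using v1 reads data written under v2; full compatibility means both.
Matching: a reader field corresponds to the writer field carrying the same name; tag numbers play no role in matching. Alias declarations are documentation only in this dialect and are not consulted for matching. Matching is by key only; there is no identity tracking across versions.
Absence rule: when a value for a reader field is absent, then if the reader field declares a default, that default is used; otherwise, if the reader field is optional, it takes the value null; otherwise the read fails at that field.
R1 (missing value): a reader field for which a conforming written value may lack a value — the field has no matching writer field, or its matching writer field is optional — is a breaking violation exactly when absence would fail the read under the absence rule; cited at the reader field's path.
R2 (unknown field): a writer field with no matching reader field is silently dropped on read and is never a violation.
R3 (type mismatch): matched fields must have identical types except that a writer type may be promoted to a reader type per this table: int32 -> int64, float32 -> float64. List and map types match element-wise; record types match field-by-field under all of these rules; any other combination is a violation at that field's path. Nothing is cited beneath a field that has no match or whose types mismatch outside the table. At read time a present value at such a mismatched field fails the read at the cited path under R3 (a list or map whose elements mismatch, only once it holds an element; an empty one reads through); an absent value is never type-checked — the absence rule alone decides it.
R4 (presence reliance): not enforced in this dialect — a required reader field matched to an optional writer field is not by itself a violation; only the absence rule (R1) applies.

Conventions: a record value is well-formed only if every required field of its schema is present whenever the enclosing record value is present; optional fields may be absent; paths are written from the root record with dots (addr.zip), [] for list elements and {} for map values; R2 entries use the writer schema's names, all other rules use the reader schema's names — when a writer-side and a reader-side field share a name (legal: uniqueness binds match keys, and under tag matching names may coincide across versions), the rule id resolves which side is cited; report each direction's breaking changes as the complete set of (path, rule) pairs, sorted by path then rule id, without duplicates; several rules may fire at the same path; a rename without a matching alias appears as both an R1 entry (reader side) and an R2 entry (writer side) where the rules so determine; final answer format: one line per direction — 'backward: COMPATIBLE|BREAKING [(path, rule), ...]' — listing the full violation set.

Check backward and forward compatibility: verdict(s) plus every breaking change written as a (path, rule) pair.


arrows below run writer -> reader for Shipment
backward on Shipment — v2 reading data written by v1:
  attrs <- attrs (map<string, int64> -> map<string, int64>, writer required)
  notes: no writer-side match
  addr <- addr (Money -> Money, writer required)
  primary <- primary (bool -> bool, writer required)
  name <- name (string -> string, writer required)
  version <- version (int32 -> int32, writer required)
  addr.id: no writer-side match
  addr.enabled: no writer-side match
  addr.zip <- addr.zip (int32 -> int32, writer required)
  addr.seq <- addr.seq (int64 -> int64, writer required)
  => backward: COMPATIBLE
forward on Shipment — v1 reading data written by v2:
  attrs <- attrs (map<string, int64> -> map<string, int64>, writer required)
  addr <- addr (Money -> Money, writer required)
  primary <- primary (bool -> bool, writer required)
  name <- name (string -> string, writer required)
  version <- version (int32 -> int32, writer required)
  writer field notes has no reader counterpart
  addr.zip <- addr.zip (int32 -> int32, writer required)
  addr.seq <- addr.seq (int64 -> int64, writer required)
  writer field addr.id has no reader counterpart
  writer field addr.enabled has no reader counterpart
  => forward: COMPATIBLE

backward: COMPATIBLE []; forward: COMPATIBLE []


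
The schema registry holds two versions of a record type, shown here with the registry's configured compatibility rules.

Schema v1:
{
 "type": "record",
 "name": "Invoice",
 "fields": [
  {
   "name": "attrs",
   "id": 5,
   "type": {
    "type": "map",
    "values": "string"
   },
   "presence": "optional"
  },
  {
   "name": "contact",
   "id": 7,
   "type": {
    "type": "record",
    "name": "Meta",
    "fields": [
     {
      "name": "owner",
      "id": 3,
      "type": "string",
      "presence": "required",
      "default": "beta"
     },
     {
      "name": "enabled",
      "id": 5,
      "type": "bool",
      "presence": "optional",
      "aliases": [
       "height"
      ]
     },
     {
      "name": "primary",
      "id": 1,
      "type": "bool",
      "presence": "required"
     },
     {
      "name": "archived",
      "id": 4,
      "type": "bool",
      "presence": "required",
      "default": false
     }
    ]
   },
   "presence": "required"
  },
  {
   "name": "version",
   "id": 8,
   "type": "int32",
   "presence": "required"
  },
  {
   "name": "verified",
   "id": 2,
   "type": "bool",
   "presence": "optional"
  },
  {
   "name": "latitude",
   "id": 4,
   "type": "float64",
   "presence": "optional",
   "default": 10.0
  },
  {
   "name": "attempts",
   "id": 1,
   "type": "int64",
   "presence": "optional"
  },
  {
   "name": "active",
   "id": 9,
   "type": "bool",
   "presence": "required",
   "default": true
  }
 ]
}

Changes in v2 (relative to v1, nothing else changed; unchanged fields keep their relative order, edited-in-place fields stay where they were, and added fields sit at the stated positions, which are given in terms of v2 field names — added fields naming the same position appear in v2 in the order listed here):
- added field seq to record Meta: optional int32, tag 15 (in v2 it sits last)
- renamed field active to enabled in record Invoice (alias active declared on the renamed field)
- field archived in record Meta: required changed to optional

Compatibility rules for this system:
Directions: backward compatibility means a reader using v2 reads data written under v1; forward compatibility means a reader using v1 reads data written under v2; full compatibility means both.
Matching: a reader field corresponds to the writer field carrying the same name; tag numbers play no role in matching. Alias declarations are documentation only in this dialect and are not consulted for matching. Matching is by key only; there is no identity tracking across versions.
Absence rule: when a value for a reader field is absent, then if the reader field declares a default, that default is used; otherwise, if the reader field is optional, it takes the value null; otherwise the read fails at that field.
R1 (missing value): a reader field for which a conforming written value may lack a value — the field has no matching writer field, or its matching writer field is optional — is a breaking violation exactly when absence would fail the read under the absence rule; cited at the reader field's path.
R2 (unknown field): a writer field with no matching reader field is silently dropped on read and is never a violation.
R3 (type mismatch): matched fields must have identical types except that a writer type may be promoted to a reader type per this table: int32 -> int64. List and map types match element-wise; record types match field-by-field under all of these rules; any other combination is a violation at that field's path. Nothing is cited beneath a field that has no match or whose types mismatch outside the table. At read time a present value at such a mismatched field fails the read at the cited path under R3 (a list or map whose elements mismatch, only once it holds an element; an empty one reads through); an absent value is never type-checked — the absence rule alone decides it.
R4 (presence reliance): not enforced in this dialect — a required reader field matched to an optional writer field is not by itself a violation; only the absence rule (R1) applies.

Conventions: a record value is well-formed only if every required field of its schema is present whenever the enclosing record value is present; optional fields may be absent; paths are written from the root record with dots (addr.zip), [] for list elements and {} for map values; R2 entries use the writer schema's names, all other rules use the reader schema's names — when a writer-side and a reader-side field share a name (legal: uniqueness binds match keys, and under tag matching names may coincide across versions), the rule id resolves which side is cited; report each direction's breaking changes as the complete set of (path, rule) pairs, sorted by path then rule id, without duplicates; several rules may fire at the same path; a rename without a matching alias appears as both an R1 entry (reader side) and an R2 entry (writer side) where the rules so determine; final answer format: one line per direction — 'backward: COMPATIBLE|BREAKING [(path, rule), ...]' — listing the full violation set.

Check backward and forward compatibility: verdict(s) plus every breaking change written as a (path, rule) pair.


backward: COMPATIBLE []; forward: COMPATIBLE []

the writer's type comes first in each Invoice pair
checking backward for Invoice: reader v2 against writer v1:
  map<string, string> -> map<string, string>, writer optional: attrs aligns to attrs
  Meta -> Meta, writer required: contact aligns to contact
  int32 -> int32, writer required: version aligns to version
  bool -> bool, writer optional: verified aligns to verified
  float64 -> float64, writer optional: latitude aligns to latitude
  int64 -> int64, writer optional: attempts aligns to attempts
  enabled: no writer-side match
  leftover writer field: active
  string -> string, writer required: contact.owner aligns to contact.owner
  bool -> bool, writer optional: contact.enabled aligns to contact.enabled
  bool -> bool, writer required: contact.primary aligns to contact.primary
  bool -> bool, writer required: contact.archived aligns to contact.archived
  contact.seq: no writer-side match
  => backward: COMPATIBLE
checking forward for Invoice: reader v1 against writer v2:
  map<string, string> -> map<string, string>, writer optional: attrs aligns to attrs
  Meta -> Meta, writer required: contact aligns to contact
  int32 -> int32, writer required: version aligns to version
  bool -> bool, writer optional: verified aligns to verified
  float64 -> float64, writer optional: latitude aligns to latitude
  int64 -> int64, writer optional: attempts aligns to attempts
  active: no writer-side match
  leftover writer field: enabled
  string -> string, writer required: contact.owner aligns to contact.owner
  bool -> bool, writer optional: contact.enabled aligns to contact.enabled
  bool -> bool, writer required: contact.primary aligns to contact.primary
  bool -> bool, writer optional: contact.archived aligns to contact.archived
  leftover writer field: contact.seq
  => forward: COMPATIBLE


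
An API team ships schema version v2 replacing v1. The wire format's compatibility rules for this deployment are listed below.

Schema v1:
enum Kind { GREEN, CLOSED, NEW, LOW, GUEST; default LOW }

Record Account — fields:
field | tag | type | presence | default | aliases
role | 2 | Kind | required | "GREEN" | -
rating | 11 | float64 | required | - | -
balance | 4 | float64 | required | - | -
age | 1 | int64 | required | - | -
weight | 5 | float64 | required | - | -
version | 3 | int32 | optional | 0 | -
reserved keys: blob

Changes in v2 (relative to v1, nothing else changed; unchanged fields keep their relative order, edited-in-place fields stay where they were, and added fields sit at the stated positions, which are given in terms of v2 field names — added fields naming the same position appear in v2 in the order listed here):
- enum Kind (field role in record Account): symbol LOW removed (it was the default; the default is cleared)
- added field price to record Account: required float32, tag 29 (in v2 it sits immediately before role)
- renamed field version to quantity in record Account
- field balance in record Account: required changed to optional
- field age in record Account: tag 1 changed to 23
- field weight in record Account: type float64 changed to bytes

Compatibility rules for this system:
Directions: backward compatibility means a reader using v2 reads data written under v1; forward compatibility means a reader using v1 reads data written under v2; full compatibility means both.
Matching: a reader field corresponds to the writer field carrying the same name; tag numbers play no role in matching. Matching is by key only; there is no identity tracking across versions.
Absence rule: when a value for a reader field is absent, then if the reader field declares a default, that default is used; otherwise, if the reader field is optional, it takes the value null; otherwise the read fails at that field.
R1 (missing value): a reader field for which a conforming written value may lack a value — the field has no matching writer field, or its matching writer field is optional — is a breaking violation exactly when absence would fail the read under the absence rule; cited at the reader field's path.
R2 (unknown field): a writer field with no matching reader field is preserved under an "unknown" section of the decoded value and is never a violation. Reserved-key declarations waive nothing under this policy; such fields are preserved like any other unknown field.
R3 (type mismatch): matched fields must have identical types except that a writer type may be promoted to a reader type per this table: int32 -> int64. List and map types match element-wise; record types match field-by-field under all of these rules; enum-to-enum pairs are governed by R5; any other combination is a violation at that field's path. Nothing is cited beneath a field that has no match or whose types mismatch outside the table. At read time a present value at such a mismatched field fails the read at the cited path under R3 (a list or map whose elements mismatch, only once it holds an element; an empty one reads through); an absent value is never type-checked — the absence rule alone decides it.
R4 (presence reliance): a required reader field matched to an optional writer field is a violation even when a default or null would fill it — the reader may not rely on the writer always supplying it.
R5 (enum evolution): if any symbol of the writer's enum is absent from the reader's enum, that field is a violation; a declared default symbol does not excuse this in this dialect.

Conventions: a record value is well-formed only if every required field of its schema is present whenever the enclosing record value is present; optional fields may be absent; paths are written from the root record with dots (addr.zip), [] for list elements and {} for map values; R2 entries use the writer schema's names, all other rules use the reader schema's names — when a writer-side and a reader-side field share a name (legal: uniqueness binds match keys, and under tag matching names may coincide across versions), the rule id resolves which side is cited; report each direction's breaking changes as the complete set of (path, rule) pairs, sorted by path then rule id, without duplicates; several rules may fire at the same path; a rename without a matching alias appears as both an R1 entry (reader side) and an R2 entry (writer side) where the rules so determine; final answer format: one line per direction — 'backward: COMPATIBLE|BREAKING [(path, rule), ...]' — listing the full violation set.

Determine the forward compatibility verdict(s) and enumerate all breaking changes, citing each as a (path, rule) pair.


forward: BREAKING [(balance, R1), (balance, R4), (weight, R3)]

in Account below, arrows point writer -> reader
forward analysis of Account with v1 as reader and v2 as writer:
  writer required, Kind -> Kind: reader role maps from writer role
  writer required, float64 -> float64: reader rating maps from writer rating
  writer optional, float64 -> float64: reader balance maps from writer balance
  writer required, int64 -> int64: reader age maps from writer age
  writer required, bytes -> float64: reader weight maps from writer weight
  version: no writer match
  price (writer side), unknown to reader
  quantity (writer side), unknown to reader
  rule R1 violated at balance
  rule R4 violated at balance
  rule R3 violated at weight
  => 3 violation(s): forward is BREAKING for Account
ruling out the remaining Account differences:
  enum Kind (field role in record Account): symbol LOW removed (it was the default; the default is cleared) -> matters only for Account's backward compatibility — outside the asked direction
  added field price to record Account: required float32, tag 29 (in v2 it sits immediately before role) -> matters only for Account's backward compatibility — outside the asked direction
  renamed field version to quantity in record Account -> triggers nothing under Account's printed rules — same verdict
  field age in record Account: tag 1 changed to 23 -> triggers nothing under Account's printed rules — same verdict


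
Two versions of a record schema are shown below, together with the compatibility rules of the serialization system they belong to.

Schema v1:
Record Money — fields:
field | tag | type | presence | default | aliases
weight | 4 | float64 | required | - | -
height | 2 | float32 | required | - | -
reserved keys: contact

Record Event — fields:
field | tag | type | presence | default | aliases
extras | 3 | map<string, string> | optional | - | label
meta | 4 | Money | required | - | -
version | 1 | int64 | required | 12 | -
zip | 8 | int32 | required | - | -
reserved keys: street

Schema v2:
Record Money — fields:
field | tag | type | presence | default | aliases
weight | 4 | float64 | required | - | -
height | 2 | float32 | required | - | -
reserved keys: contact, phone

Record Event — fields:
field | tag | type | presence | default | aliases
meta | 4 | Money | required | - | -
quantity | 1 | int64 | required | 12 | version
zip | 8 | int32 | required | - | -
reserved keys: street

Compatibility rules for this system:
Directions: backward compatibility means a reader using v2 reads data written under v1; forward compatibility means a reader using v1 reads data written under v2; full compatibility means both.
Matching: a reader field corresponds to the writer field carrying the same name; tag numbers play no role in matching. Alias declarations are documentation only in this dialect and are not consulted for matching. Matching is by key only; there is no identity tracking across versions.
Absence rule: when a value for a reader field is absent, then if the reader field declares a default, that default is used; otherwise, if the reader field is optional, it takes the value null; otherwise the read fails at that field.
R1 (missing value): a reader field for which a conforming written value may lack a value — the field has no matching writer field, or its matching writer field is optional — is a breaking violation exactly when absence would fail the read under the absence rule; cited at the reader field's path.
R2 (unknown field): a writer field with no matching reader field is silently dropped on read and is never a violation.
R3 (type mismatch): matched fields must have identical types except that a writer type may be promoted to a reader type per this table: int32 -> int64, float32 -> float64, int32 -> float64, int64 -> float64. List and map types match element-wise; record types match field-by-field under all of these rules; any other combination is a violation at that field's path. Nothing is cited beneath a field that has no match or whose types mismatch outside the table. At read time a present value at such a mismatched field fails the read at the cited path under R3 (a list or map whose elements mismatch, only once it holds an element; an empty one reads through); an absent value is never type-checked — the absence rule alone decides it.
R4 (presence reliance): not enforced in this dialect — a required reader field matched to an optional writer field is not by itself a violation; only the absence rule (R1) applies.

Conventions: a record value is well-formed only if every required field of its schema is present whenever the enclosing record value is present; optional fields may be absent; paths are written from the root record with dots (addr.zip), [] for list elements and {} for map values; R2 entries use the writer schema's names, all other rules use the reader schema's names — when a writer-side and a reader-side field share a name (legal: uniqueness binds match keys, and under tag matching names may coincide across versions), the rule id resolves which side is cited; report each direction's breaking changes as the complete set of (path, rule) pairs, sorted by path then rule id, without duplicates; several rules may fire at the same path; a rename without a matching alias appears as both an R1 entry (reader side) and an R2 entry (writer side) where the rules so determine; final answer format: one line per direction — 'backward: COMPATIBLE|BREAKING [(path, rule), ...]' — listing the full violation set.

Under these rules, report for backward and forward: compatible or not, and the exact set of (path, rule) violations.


in Event below, arrows point writer -> reader
backward analysis of Event with v2 as reader and v1 as writer:
  writer required, Money -> Money: reader meta maps from writer meta
  quantity: no writer-side match
  writer required, int32 -> int32: reader zip maps from writer zip
  leftover writer field: extras
  leftover writer field: version
  writer required, float64 -> float64: reader meta.weight maps from writer meta.weight
  writer required, float32 -> float32: reader meta.height maps from writer meta.height
  => no violations; backward on Event: COMPATIBLE
forward analysis of Event with v1 as reader and v2 as writer:
  extras: no writer-side match
  writer required, Money -> Money: reader meta maps from writer meta
  version: no writer-side match
  writer required, int32 -> int32: reader zip maps from writer zip
  leftover writer field: quantity
  writer required, float64 -> float64: reader meta.weight maps from writer meta.weight
  writer required, float32 -> float32: reader meta.height maps from writer meta.height
  => no violations; forward on Event: COMPATIBLE

backward: COMPATIBLE []; forward: COMPATIBLE []
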